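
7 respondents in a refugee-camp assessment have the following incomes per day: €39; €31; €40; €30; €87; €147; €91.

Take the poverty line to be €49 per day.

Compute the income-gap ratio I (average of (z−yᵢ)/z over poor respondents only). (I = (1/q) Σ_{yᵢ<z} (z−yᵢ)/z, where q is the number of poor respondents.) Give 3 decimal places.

Poor units: €30, €31, €39, €40 (q = 4 of N = 7).
Shortfall ratios (z−y)/z: 0.3878, 0.3673, 0.2041, 0.1837; sum = 1.142857.
I averages over the q = 4 poor units only: 1.142857 / 4 = 0.286.

0.286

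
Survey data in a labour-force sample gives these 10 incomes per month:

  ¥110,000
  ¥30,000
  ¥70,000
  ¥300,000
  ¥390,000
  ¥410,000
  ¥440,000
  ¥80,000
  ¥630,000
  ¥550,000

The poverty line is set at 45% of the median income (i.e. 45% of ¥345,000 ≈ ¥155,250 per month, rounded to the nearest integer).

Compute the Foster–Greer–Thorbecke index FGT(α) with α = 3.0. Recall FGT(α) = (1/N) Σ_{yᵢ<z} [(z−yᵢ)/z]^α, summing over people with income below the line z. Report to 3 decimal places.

Below the line: ¥30,000, ¥70,000, ¥80,000, ¥110,000 (q = 4 of N = 10).
Shortfall ratios: (155250−30000)/155250 = 0.8068; (155250−70000)/155250 = 0.5491; (155250−80000)/155250 = 0.4847; (155250−110000)/155250 = 0.2915.
Raised to α = 3.0: 0.52510; 0.16557; 0.11387; 0.02476.
Sum = 0.829303; FGT(3.0) = 0.829303 / 10 = 0.083.

0.083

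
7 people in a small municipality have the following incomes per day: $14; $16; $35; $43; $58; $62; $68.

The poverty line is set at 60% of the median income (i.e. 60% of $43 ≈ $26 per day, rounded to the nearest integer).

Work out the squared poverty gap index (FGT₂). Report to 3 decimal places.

0.052

Poor units: $14, $16 (q = 2 of N = 7).
Gap ratios (z−y)/z: (26−14)/26 = 0.4615; (26−16)/26 = 0.3846.
Squared: 0.2130; 0.1479.
Sum = 0.360947; P₂ = 0.360947 / 7 = 0.052.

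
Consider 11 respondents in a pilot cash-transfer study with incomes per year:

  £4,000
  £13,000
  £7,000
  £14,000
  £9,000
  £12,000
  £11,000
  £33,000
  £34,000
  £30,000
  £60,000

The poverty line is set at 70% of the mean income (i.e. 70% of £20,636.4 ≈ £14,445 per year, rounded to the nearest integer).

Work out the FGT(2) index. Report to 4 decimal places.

Poor units: £4,000, £7,000, £9,000, £11,000, £12,000, £13,000, £14,000 (q = 7 of N = 11).
Shortfall ratios: (14445−4000)/14445 = 0.7231; (14445−7000)/14445 = 0.5154; (14445−9000)/14445 = 0.3769; (14445−11000)/14445 = 0.2385; (14445−12000)/14445 = 0.1693; (14445−13000)/14445 = 0.1000; (14445−14000)/14445 = 0.0308.
Squared: 0.5229; 0.2656; 0.1421; 0.0569; 0.0286; 0.0100; 0.0009.
Sum = 1.027069; P₂ = 1.027069 / 11 = 0.0934.

0.0934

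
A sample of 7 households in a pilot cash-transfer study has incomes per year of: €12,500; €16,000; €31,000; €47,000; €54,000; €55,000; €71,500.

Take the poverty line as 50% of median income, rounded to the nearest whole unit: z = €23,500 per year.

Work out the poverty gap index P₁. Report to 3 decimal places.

Below the line: €12,500, €16,000 (q = 2 of N = 7).
Normalized shortfalls: (23500−12500)/23500 = 0.4681; (23500−16000)/23500 = 0.3191.
Σ = 0.787234. Dividing by the full population N = 7 gives P₁ = 0.112.

0.112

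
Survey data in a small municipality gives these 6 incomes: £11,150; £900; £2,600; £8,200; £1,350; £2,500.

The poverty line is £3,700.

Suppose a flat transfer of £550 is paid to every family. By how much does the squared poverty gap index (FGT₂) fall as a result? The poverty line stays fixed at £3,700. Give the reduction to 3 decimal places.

0.085

Before: below the line — £900, £1,350, £2,500, £2,600; squared poverty gap index (FGT₂) = 0.19494.
After the £550 transfer: below the line — £1,450, £1,900, £3,050, £3,150; squared poverty gap index (FGT₂) = 0.10990.
Reduction = 0.19494 − 0.10990 = 0.085.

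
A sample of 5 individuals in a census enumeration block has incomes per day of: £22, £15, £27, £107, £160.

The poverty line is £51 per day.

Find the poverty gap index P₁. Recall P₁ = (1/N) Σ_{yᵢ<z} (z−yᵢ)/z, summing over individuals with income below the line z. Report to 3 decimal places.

0.349

Below z: £15, £22, £27 (q = 3 of N = 5).
Shortfall ratios: (51−15)/51 = 0.7059; (51−22)/51 = 0.5686; (51−27)/51 = 0.4706.
Sum of shortfalls = 1.745098; P₁ averages over all N: 1.745098 / 5 = 0.349.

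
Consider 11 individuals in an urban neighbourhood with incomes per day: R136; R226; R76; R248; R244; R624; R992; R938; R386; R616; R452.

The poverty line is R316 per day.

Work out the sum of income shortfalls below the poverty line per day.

R650

Poor units: R76, R136, R226, R244, R248 (q = 5 of N = 11).
Individual gaps: 316−76 = 240; 316−136 = 180; 316−226 = 90; 316−244 = 72; 316−248 = 68.
Aggregate gap = R650.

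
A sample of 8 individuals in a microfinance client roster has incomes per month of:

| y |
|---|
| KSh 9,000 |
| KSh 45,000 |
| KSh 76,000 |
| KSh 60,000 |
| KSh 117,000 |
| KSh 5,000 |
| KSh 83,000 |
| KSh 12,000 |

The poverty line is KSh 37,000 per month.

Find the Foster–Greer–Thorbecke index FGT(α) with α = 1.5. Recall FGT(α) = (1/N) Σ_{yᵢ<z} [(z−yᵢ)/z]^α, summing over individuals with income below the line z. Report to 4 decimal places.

0.2523

Poor units: KSh 5,000, KSh 9,000, KSh 12,000 (q = 3 of N = 8).
Relative gaps: (37000−5000)/37000 = 0.8649; (37000−9000)/37000 = 0.7568; (37000−12000)/37000 = 0.6757.
Raised to α = 1.5: 0.80431; 0.65832; 0.55540.
Sum = 2.018026; FGT(1.5) = 2.018026 / 8 = 0.2523.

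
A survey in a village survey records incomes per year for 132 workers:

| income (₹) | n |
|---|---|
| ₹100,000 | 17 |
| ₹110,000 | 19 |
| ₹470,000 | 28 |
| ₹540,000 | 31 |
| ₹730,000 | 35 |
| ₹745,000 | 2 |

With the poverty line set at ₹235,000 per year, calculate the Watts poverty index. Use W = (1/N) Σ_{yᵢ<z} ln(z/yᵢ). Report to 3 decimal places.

0.219

Incomes under z: 17×₹100,000, 19×₹110,000 (q = 36 of N = 132).
Log shortfalls: ln(235000/100000) = 0.8544 (×17); ln(235000/110000) = 0.7591 (×19).
W = 28.948058 / 132 = 0.219.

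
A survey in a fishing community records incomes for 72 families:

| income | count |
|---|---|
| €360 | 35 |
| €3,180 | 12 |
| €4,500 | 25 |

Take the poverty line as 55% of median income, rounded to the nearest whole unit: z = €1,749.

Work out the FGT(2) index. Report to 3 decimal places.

Incomes under z: 35×€360 (q = 35 of N = 72).
Gap ratios (z−y)/z: (1749−360)/1749 = 0.7942 (×35).
Squared: 0.6307 (×35).
Sum = 22.074604; P₂ = 22.074604 / 72 = 0.307.

0.307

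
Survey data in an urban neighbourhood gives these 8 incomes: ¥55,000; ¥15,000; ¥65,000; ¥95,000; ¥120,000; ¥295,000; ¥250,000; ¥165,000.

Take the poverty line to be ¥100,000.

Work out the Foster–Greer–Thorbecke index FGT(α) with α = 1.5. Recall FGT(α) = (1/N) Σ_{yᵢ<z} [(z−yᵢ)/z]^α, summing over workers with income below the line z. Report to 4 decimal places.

0.1630

Below the line: ¥15,000, ¥55,000, ¥65,000, ¥95,000 (q = 4 of N = 8).
Gap ratios (z−y)/z: (100000−15000)/100000 = 0.8500; (100000−55000)/100000 = 0.4500; (100000−65000)/100000 = 0.3500; (100000−95000)/100000 = 0.0500.
Raised to α = 1.5: 0.78366; 0.30187; 0.20706; 0.01118.
Sum = 1.303774; FGT(1.5) = 1.303774 / 8 = 0.1630.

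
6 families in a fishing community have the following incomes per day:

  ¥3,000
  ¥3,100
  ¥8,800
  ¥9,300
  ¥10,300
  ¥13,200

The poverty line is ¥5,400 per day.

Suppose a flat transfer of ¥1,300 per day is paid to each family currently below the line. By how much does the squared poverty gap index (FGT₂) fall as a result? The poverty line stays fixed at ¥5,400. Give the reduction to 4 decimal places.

Before: below the line — ¥3,000, ¥3,100; squared poverty gap index (FGT₂) = 0.063157.
After the ¥1,300 transfer: below the line — ¥4,300, ¥4,400; squared poverty gap index (FGT₂) = 0.012631.
Reduction = 0.063157 − 0.012631 = 0.0505.

0.0505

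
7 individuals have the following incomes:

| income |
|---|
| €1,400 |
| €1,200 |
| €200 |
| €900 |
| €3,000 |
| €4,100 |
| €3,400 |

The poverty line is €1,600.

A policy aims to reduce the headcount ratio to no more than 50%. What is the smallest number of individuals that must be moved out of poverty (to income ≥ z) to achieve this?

Currently q = 4 of N = 7 are below the line (H = 0.571).
A headcount ratio of at most 50% allows at most ⌊0.50 × 7⌋ = 3 poor individuals.
So at least 4 − 3 = 1 must be lifted.

1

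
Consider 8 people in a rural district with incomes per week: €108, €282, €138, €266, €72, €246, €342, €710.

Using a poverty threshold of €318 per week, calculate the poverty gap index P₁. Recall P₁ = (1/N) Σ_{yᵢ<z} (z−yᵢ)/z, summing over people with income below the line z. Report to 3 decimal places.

0.313

Below z: €72, €108, €138, €246, €266, €282 (q = 6 of N = 8).
Normalized shortfalls: (318−72)/318 = 0.7736; (318−108)/318 = 0.6604; (318−138)/318 = 0.5660; (318−246)/318 = 0.2264; (318−266)/318 = 0.1635; (318−282)/318 = 0.1132.
Σ = 2.503145. Dividing by the full population N = 8 gives P₁ = 0.313.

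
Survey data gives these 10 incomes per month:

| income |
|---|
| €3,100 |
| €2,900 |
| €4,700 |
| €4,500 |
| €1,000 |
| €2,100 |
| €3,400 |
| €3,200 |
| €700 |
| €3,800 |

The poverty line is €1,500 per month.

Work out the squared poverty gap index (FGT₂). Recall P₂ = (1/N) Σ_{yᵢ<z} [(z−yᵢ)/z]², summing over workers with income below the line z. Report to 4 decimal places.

Below z: €700, €1,000 (q = 2 of N = 10).
Shortfall ratios: (1500−700)/1500 = 0.5333; (1500−1000)/1500 = 0.3333.
Squared: 0.2844; 0.1111.
Sum = 0.395556; P₂ = 0.395556 / 10 = 0.0396.

0.0396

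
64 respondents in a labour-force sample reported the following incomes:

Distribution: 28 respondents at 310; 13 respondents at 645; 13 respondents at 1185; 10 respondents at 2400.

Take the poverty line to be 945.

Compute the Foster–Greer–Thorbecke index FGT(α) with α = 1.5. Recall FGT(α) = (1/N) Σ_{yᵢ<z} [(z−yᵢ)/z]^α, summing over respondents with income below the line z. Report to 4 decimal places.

0.2773

Poor units: 28×310, 13×645 (q = 41 of N = 64).
Gap ratios (z−y)/z: (945−310)/945 = 0.6720 (×28); (945−645)/945 = 0.3175 (×13).
Raised to α = 1.5: 0.55082 (×28); 0.17887 (×13).
Sum = 17.748365; FGT(1.5) = 17.748365 / 64 = 0.2773.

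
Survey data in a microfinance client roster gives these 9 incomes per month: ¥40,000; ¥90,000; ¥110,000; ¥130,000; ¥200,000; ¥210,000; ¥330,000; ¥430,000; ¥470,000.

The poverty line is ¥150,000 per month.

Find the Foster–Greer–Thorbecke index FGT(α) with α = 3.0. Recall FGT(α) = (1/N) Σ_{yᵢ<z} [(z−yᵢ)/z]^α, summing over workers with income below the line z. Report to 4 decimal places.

0.0533

Incomes under z: ¥40,000, ¥90,000, ¥110,000, ¥130,000 (q = 4 of N = 9).
Normalized shortfalls: (150000−40000)/150000 = 0.7333; (150000−90000)/150000 = 0.4000; (150000−110000)/150000 = 0.2667; (150000−130000)/150000 = 0.1333.
Raised to α = 3.0: 0.39437; 0.06400; 0.01896; 0.00237.
Sum = 0.479704; FGT(3.0) = 0.479704 / 9 = 0.0533.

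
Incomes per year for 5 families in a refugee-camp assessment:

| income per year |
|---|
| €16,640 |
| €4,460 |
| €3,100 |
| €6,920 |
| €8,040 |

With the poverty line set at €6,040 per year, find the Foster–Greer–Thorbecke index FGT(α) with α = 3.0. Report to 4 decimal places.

0.0266

Poor units: €3,100, €4,460 (q = 2 of N = 5).
Gap ratios (z−y)/z: (6040−3100)/6040 = 0.4868; (6040−4460)/6040 = 0.2616.
Raised to α = 3.0: 0.11533; 0.01790.
Sum = 0.133227; FGT(3.0) = 0.133227 / 5 = 0.0266.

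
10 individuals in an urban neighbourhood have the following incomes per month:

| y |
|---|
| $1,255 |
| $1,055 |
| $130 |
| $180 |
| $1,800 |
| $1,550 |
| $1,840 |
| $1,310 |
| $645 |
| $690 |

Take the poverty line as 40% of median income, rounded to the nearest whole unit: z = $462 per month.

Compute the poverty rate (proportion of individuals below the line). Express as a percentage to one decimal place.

2 of the 10 individuals have income below $462.
H = 2/10 = 20.0%.

20.0%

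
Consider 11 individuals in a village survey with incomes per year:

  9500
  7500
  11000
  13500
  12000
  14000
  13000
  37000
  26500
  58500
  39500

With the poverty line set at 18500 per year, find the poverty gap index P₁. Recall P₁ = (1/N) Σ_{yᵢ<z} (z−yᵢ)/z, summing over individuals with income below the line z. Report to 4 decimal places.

Below the line: 7500, 9500, 11000, 12000, 13000, 13500, 14000 (q = 7 of N = 11).
Gap ratios (z−y)/z: (18500−7500)/18500 = 0.5946; (18500−9500)/18500 = 0.4865; (18500−11000)/18500 = 0.4054; (18500−12000)/18500 = 0.3514; (18500−13000)/18500 = 0.2973; (18500−13500)/18500 = 0.2703; (18500−14000)/18500 = 0.2432.
Σ = 2.648649. Dividing by the full population N = 11 gives P₁ = 0.2408.

0.2408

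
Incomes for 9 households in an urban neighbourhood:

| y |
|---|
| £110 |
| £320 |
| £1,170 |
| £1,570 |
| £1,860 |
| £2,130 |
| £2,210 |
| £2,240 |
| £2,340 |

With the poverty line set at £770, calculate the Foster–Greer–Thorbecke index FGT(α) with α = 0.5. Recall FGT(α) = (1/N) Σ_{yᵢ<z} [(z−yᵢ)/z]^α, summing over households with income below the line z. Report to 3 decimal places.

0.188

Incomes under z: £110, £320 (q = 2 of N = 9).
Relative gaps: (770−110)/770 = 0.8571; (770−320)/770 = 0.5844.
Raised to α = 0.5: 0.92582; 0.76447.
Sum = 1.690291; FGT(0.5) = 1.690291 / 9 = 0.188.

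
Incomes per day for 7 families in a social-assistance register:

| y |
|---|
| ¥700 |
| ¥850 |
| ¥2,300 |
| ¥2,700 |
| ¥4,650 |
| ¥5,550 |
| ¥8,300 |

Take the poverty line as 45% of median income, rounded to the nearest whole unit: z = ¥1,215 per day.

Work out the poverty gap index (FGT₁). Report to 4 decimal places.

0.1035

Below z: ¥700, ¥850 (q = 2 of N = 7).
Gap ratios (z−y)/z: (1215−700)/1215 = 0.4239; (1215−850)/1215 = 0.3004.
Sum of shortfalls = 0.724280; P₁ averages over all N: 0.724280 / 7 = 0.1035.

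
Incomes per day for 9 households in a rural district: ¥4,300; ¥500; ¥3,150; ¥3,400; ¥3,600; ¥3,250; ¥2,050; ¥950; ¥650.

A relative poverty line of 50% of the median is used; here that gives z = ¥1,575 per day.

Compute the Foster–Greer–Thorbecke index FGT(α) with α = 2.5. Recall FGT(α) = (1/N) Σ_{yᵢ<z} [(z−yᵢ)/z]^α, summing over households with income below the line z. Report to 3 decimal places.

0.083

Below z: ¥500, ¥650, ¥950 (q = 3 of N = 9).
Gap ratios (z−y)/z: (1575−500)/1575 = 0.6825; (1575−650)/1575 = 0.5873; (1575−950)/1575 = 0.3968.
Raised to α = 2.5: 0.38488; 0.26433; 0.09920.
Sum = 0.748406; FGT(2.5) = 0.748406 / 9 = 0.083.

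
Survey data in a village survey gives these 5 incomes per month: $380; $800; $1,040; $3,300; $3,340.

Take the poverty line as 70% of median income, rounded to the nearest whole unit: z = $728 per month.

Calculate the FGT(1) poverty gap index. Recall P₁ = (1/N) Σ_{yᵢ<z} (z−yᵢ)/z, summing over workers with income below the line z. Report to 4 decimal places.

0.0956

Incomes under z: $380 (q = 1 of N = 5).
Gap ratios (z−y)/z: (728−380)/728 = 0.4780.
Sum of shortfalls = 0.478022; P₁ averages over all N: 0.478022 / 5 = 0.0956.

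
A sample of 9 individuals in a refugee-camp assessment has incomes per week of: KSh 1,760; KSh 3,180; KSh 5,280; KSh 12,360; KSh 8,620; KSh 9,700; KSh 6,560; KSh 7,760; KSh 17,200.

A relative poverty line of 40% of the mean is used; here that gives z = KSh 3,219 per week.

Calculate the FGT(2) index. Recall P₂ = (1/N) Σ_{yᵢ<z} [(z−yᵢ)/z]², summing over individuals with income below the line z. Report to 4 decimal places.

0.0228

Below the line: KSh 1,760, KSh 3,180 (q = 2 of N = 9).
Normalized shortfalls: (3219−1760)/3219 = 0.4532; (3219−3180)/3219 = 0.0121.
Squared: 0.2054; 0.0001.
Sum = 0.205579; P₂ = 0.205579 / 9 = 0.0228.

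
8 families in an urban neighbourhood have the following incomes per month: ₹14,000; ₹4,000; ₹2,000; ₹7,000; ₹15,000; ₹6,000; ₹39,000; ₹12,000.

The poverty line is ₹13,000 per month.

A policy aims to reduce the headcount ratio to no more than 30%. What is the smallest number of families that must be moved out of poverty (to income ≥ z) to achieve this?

Currently q = 5 of N = 8 are below the line (H = 0.625).
A headcount ratio of at most 30% allows at most ⌊0.30 × 8⌋ = 2 poor families.
So at least 5 − 2 = 3 must be lifted.

3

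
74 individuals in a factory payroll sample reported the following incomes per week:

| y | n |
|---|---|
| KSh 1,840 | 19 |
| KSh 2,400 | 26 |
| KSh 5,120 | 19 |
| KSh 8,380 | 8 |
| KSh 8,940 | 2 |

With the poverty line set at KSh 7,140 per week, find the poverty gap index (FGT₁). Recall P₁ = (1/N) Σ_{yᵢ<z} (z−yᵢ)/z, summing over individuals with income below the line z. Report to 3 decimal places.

0.496

Below z: 19×KSh 1,840, 26×KSh 2,400, 19×KSh 5,120 (q = 64 of N = 74).
Normalized shortfalls: (7140−1840)/7140 = 0.7423 (×19); (7140−2400)/7140 = 0.6639 (×26); (7140−5120)/7140 = 0.2829 (×19).
Σ = 36.739496. Dividing by the full population N = 74 gives P₁ = 0.496.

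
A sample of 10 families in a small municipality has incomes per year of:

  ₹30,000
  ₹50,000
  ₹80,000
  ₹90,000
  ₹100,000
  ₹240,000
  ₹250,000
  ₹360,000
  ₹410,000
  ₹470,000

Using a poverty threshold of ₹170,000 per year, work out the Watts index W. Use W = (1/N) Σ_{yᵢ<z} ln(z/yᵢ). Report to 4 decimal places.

Below z: ₹30,000, ₹50,000, ₹80,000, ₹90,000, ₹100,000 (q = 5 of N = 10).
Log shortfalls: ln(170000/30000) = 1.7346; ln(170000/50000) = 1.2238; ln(170000/80000) = 0.7538; ln(170000/90000) = 0.6360; ln(170000/100000) = 0.5306.
W = 4.878765 / 10 = 0.4879.

0.4879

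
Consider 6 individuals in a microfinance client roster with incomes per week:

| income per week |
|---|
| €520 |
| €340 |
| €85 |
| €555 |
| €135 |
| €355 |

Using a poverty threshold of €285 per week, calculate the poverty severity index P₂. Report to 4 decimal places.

Below the line: €85, €135 (q = 2 of N = 6).
Normalized shortfalls: (285−85)/285 = 0.7018; (285−135)/285 = 0.5263.
Squared: 0.4925; 0.2770.
Sum = 0.769468; P₂ = 0.769468 / 6 = 0.1282.

0.1282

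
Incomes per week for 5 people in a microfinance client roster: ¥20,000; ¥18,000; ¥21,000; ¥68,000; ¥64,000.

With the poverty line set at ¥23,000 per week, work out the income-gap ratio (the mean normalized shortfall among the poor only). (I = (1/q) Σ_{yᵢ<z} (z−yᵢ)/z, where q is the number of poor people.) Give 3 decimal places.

Incomes under z: ¥18,000, ¥20,000, ¥21,000 (q = 3 of N = 5).
Shortfall ratios (z−y)/z: 0.2174, 0.1304, 0.0870; sum = 0.434783.
I averages over the q = 3 poor units only: 0.434783 / 3 = 0.145.

0.145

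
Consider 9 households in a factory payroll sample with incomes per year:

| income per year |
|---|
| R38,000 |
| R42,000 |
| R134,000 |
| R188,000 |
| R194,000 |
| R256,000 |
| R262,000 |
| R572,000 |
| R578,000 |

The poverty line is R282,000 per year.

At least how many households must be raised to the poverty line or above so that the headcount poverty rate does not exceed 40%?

7 of the 9 households are poor, so H = 7/9 = 0.778.
A headcount ratio of at most 40% allows at most ⌊0.40 × 9⌋ = 3 poor households.
So at least 7 − 3 = 4 must be lifted.

4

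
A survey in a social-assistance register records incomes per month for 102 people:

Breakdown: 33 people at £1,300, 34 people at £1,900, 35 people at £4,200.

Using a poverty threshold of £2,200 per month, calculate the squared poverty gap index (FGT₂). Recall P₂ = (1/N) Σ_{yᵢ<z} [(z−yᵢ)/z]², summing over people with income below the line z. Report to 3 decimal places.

0.060

Below the line: 33×£1,300, 34×£1,900 (q = 67 of N = 102).
Shortfall ratios: (2200−1300)/2200 = 0.4091 (×33); (2200−1900)/2200 = 0.1364 (×34).
Squared: 0.1674 (×33); 0.0186 (×34).
Sum = 6.154959; P₂ = 6.154959 / 102 = 0.060.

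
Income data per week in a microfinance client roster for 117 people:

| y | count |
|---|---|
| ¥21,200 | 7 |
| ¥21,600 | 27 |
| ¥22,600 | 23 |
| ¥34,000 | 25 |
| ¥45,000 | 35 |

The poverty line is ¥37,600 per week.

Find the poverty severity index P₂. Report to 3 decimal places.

0.086

Incomes under z: 7×¥21,200, 27×¥21,600, 23×¥22,600, 25×¥34,000 (q = 82 of N = 117).
Shortfall ratios: (37600−21200)/37600 = 0.4362 (×7); (37600−21600)/37600 = 0.4255 (×27); (37600−22600)/37600 = 0.3989 (×23); (37600−34000)/37600 = 0.0957 (×25).
Squared: 0.1902 (×7); 0.1811 (×27); 0.1592 (×23); 0.0092 (×25).
Sum = 10.110429; P₂ = 10.110429 / 117 = 0.086.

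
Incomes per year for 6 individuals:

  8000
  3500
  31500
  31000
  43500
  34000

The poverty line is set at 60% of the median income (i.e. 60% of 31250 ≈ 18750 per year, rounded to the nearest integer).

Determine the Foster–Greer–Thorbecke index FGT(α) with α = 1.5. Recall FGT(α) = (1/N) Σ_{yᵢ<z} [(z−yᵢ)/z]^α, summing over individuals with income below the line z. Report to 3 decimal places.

Below the line: 3500, 8000 (q = 2 of N = 6).
Gap ratios (z−y)/z: (18750−3500)/18750 = 0.8133; (18750−8000)/18750 = 0.5733.
Raised to α = 1.5: 0.73350; 0.43412.
Sum = 1.167626; FGT(1.5) = 1.167626 / 6 = 0.195.

0.195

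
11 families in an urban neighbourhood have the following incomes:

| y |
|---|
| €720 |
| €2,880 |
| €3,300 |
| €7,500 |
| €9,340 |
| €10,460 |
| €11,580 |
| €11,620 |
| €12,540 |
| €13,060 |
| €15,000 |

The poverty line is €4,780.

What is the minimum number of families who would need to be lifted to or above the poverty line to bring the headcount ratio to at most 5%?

Currently q = 3 of N = 11 are below the line (H = 0.273).
A headcount ratio of at most 5% allows at most ⌊0.05 × 11⌋ = 0 poor families.
So at least 3 − 0 = 3 must be lifted.

3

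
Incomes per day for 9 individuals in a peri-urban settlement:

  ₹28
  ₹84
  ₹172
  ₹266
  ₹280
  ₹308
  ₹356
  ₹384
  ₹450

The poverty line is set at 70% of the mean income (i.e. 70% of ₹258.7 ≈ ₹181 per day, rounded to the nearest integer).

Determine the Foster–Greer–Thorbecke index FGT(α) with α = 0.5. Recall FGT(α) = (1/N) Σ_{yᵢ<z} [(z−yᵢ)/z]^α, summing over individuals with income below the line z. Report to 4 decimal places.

0.2083

Below z: ₹28, ₹84, ₹172 (q = 3 of N = 9).
Gap ratios (z−y)/z: (181−28)/181 = 0.8453; (181−84)/181 = 0.5359; (181−172)/181 = 0.0497.
Raised to α = 0.5: 0.91940; 0.73206; 0.22299.
Sum = 1.874452; FGT(0.5) = 1.874452 / 9 = 0.2083.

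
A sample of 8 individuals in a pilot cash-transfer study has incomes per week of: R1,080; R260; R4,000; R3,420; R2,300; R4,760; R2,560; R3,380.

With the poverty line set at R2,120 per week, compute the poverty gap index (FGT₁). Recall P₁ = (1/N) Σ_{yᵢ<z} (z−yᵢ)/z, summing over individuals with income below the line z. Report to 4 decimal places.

Poor units: R260, R1,080 (q = 2 of N = 8).
Normalized shortfalls: (2120−260)/2120 = 0.8774; (2120−1080)/2120 = 0.4906.
Σ = 1.367925. Dividing by the full population N = 8 gives P₁ = 0.1710.

0.1710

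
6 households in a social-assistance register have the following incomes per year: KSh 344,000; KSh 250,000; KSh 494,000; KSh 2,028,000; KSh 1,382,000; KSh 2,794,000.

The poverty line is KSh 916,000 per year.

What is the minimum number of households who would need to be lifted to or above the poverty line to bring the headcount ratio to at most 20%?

2

3 of the 6 households are poor, so H = 3/6 = 0.500.
A headcount ratio of at most 20% allows at most ⌊0.20 × 6⌋ = 1 poor households.
So at least 3 − 1 = 2 must be lifted.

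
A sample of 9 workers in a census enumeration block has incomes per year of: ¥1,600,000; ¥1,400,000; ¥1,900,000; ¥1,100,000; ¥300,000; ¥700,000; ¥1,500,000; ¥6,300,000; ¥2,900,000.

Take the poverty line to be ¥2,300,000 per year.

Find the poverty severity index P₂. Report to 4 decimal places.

Incomes under z: ¥300,000, ¥700,000, ¥1,100,000, ¥1,400,000, ¥1,500,000, ¥1,600,000, ¥1,900,000 (q = 7 of N = 9).
Relative gaps: (2300000−300000)/2300000 = 0.8696; (2300000−700000)/2300000 = 0.6957; (2300000−1100000)/2300000 = 0.5217; (2300000−1400000)/2300000 = 0.3913; (2300000−1500000)/2300000 = 0.3478; (2300000−1600000)/2300000 = 0.3043; (2300000−1900000)/2300000 = 0.1739.
Squared: 0.7561; 0.4839; 0.2722; 0.1531; 0.1210; 0.0926; 0.0302.
Sum = 1.909263; P₂ = 1.909263 / 9 = 0.2121.

0.2121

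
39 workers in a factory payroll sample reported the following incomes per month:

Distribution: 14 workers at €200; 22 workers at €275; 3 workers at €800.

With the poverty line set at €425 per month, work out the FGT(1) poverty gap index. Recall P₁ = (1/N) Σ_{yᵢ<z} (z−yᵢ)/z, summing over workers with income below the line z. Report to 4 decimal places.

Incomes under z: 14×€200, 22×€275 (q = 36 of N = 39).
Shortfall ratios: (425−200)/425 = 0.5294 (×14); (425−275)/425 = 0.3529 (×22).
Σ = 15.176471. Dividing by the full population N = 39 gives P₁ = 0.3891.

0.3891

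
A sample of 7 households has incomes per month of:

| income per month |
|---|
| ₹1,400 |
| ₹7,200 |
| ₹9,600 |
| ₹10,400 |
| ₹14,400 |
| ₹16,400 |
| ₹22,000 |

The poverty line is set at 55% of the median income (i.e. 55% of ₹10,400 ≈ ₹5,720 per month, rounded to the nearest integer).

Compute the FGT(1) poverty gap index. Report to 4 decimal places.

0.1079

Incomes under z: ₹1,400 (q = 1 of N = 7).
Relative gaps: (5720−1400)/5720 = 0.7552.
Σ = 0.755245. Dividing by the full population N = 7 gives P₁ = 0.1079.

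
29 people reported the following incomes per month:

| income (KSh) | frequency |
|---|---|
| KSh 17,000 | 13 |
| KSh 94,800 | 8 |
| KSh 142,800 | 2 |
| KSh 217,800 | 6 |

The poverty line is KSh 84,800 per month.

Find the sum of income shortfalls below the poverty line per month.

KSh 881,400

Incomes under z: 13×KSh 17,000 (q = 13 of N = 29).
Individual gaps: 13×(84800−17000) = 881400.
Aggregate gap = KSh 881,400.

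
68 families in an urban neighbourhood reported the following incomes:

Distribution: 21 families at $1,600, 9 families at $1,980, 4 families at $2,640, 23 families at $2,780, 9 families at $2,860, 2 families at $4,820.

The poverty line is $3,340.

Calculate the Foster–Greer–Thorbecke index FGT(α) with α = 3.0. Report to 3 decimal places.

0.055

Below the line: 21×$1,600, 9×$1,980, 4×$2,640, 23×$2,780, 9×$2,860 (q = 66 of N = 68).
Gap ratios (z−y)/z: (3340−1600)/3340 = 0.5210 (×21); (3340−1980)/3340 = 0.4072 (×9); (3340−2640)/3340 = 0.2096 (×4); (3340−2780)/3340 = 0.1677 (×23); (3340−2860)/3340 = 0.1437 (×9).
Raised to α = 3.0: 0.14139 (×21); 0.06751 (×9); 0.00921 (×4); 0.00471 (×23); 0.00297 (×9).
Sum = 3.748664; FGT(3.0) = 3.748664 / 68 = 0.055.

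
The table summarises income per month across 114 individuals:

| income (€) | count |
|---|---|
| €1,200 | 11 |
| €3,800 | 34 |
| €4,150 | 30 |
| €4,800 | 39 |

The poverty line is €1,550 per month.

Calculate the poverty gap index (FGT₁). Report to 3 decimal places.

Incomes under z: 11×€1,200 (q = 11 of N = 114).
Shortfall ratios: (1550−1200)/1550 = 0.2258 (×11).
Sum of shortfalls = 2.483871; P₁ averages over all N: 2.483871 / 114 = 0.022.

0.022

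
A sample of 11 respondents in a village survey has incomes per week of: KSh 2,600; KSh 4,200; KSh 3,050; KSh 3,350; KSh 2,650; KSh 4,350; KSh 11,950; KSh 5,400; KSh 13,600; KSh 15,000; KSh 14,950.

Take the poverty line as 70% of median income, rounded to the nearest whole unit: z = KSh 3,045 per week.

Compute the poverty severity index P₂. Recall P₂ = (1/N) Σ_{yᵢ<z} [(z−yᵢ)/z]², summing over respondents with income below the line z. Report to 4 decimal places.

Incomes under z: KSh 2,600, KSh 2,650 (q = 2 of N = 11).
Shortfall ratios: (3045−2600)/3045 = 0.1461; (3045−2650)/3045 = 0.1297.
Squared: 0.0214; 0.0168.
Sum = 0.038185; P₂ = 0.038185 / 11 = 0.0035.

0.0035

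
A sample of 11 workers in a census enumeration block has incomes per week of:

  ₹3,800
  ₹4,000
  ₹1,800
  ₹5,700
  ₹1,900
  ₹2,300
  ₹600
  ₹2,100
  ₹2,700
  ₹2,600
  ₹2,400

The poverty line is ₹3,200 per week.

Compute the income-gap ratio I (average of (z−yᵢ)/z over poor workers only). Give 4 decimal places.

0.3594

Below z: ₹600, ₹1,800, ₹1,900, ₹2,100, ₹2,300, ₹2,400, ₹2,600, ₹2,700 (q = 8 of N = 11).
Shortfall ratios (z−y)/z: 0.8125, 0.4375, 0.4062, 0.3438, 0.2812, 0.2500, 0.1875, 0.1562; sum = 2.875000.
I averages over the q = 8 poor units only: 2.875000 / 8 = 0.3594.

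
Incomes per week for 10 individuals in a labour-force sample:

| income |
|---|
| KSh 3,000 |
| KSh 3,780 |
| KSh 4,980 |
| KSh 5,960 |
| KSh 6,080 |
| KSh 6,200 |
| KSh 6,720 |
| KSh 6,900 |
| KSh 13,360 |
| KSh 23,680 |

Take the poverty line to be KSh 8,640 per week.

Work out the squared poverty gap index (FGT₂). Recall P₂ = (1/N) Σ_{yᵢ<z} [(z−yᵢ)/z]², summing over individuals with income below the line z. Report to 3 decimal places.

Below the line: KSh 3,000, KSh 3,780, KSh 4,980, KSh 5,960, KSh 6,080, KSh 6,200, KSh 6,720, KSh 6,900 (q = 8 of N = 10).
Normalized shortfalls: (8640−3000)/8640 = 0.6528; (8640−3780)/8640 = 0.5625; (8640−4980)/8640 = 0.4236; (8640−5960)/8640 = 0.3102; (8640−6080)/8640 = 0.2963; (8640−6200)/8640 = 0.2824; (8640−6720)/8640 = 0.2222; (8640−6900)/8640 = 0.2014.
Squared: 0.4261; 0.3164; 0.1794; 0.0962; 0.0878; 0.0798; 0.0494; 0.0406.
Sum = 1.275672; P₂ = 1.275672 / 10 = 0.128.

0.128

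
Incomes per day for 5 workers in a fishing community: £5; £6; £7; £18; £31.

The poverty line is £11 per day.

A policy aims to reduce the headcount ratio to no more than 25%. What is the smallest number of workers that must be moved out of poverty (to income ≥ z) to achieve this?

2

Currently q = 3 of N = 5 are below the line (H = 0.600).
A headcount ratio of at most 25% allows at most ⌊0.25 × 5⌋ = 1 poor workers.
So at least 3 − 1 = 2 must be lifted.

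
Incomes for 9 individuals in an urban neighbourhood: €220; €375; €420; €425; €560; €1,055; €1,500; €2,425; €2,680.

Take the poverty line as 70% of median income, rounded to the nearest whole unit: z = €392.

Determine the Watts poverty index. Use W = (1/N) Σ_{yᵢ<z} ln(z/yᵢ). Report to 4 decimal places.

Below z: €220, €375 (q = 2 of N = 9).
Log shortfalls: ln(392/220) = 0.5776; ln(392/375) = 0.0443.
W = 0.621970 / 9 = 0.0691.

0.0691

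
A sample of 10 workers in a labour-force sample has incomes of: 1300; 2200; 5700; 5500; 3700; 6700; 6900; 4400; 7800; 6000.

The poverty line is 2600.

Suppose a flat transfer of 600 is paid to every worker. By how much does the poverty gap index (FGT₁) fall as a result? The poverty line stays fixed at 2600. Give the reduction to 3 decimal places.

Before: below the line — 1300, 2200; poverty gap index (FGT₁) = 0.06538.
After the 600 transfer: below the line — 1900; poverty gap index (FGT₁) = 0.02692.
Reduction = 0.06538 − 0.02692 = 0.038.

0.038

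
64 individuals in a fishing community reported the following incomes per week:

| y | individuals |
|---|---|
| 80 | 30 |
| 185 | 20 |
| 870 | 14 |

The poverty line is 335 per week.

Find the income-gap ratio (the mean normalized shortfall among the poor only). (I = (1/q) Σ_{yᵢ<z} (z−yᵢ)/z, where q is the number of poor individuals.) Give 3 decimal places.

0.636

Incomes under z: 30×80, 20×185 (q = 50 of N = 64).
Shortfall ratios (z−y)/z: 0.7612 (×30), 0.4478 (×20); sum = 31.791045.
I averages over the q = 50 poor units only: 31.791045 / 50 = 0.636.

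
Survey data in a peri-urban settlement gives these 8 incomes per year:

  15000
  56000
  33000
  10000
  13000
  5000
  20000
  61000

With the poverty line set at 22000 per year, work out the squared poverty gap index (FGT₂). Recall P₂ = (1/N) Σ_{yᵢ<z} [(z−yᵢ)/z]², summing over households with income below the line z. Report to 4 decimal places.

0.1464

Poor units: 5000, 10000, 13000, 15000, 20000 (q = 5 of N = 8).
Normalized shortfalls: (22000−5000)/22000 = 0.7727; (22000−10000)/22000 = 0.5455; (22000−13000)/22000 = 0.4091; (22000−15000)/22000 = 0.3182; (22000−20000)/22000 = 0.0909.
Squared: 0.5971; 0.2975; 0.1674; 0.1012; 0.0083.
Sum = 1.171488; P₂ = 1.171488 / 8 = 0.1464.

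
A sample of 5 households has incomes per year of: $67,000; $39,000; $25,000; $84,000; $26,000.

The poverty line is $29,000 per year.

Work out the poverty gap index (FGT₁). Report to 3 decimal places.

0.048

Poor units: $25,000, $26,000 (q = 2 of N = 5).
Gap ratios (z−y)/z: (29000−25000)/29000 = 0.1379; (29000−26000)/29000 = 0.1034.
Σ = 0.241379. Dividing by the full population N = 5 gives P₁ = 0.048.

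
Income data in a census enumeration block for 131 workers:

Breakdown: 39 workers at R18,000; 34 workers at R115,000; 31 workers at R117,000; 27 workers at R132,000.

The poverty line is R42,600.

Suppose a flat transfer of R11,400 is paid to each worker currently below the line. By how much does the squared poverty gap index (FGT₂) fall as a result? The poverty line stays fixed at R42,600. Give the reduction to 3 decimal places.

Before: below the line — 39×R18,000; squared poverty gap index (FGT₂) = 0.09928.
After the R11,400 transfer: below the line — 39×R29,400; squared poverty gap index (FGT₂) = 0.02858.
Reduction = 0.09928 − 0.02858 = 0.071.

0.071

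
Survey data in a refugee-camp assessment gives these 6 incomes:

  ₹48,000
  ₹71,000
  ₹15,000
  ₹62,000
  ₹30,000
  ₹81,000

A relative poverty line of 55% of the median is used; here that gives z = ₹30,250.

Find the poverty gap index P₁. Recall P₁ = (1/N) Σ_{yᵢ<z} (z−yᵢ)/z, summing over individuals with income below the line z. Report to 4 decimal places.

Below the line: ₹15,000, ₹30,000 (q = 2 of N = 6).
Relative gaps: (30250−15000)/30250 = 0.5041; (30250−30000)/30250 = 0.0083.
Sum of shortfalls = 0.512397; P₁ averages over all N: 0.512397 / 6 = 0.0854.

0.0854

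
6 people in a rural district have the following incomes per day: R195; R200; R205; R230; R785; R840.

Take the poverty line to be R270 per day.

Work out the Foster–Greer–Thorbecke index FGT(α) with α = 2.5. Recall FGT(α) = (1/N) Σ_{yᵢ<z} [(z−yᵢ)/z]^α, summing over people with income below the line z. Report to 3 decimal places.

0.019

Below z: R195, R200, R205, R230 (q = 4 of N = 6).
Gap ratios (z−y)/z: (270−195)/270 = 0.2778; (270−200)/270 = 0.2593; (270−205)/270 = 0.2407; (270−230)/270 = 0.1481.
Raised to α = 2.5: 0.04067; 0.03422; 0.02844; 0.00845.
Sum = 0.111776; FGT(2.5) = 0.111776 / 6 = 0.019.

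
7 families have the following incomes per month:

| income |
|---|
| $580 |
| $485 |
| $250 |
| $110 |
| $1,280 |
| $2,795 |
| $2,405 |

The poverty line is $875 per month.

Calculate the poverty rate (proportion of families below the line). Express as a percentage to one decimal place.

4 of the 7 families have income below $875.
H = 4/7 = 57.1%.

57.1%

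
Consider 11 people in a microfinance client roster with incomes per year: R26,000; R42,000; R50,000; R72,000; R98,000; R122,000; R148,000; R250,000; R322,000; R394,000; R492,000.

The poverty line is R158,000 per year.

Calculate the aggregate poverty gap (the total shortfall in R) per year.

Poor units: R26,000, R42,000, R50,000, R72,000, R98,000, R122,000, R148,000 (q = 7 of N = 11).
Individual gaps: 158000−26000 = 132000; 158000−42000 = 116000; 158000−50000 = 108000; 158000−72000 = 86000; 158000−98000 = 60000; 158000−122000 = 36000; 158000−148000 = 10000.
Aggregate gap = R548,000.

R548,000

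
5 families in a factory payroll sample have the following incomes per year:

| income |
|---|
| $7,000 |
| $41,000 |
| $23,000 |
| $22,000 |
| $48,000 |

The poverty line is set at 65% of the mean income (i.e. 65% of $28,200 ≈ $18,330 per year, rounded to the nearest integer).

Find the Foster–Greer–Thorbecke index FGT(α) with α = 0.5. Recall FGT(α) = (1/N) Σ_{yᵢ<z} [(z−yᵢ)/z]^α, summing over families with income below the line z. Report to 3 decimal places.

0.157

Poor units: $7,000 (q = 1 of N = 5).
Normalized shortfalls: (18330−7000)/18330 = 0.6181.
Raised to α = 0.5: 0.78620.
Sum = 0.786201; FGT(0.5) = 0.786201 / 5 = 0.157.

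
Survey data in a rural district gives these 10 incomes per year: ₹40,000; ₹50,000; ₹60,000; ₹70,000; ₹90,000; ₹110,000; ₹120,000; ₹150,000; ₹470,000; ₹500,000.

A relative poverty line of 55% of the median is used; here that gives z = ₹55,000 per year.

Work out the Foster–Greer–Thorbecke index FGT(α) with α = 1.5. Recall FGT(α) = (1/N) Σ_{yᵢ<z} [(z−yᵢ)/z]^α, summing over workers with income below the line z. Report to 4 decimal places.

0.0170

Below the line: ₹40,000, ₹50,000 (q = 2 of N = 10).
Shortfall ratios: (55000−40000)/55000 = 0.2727; (55000−50000)/55000 = 0.0909.
Raised to α = 1.5: 0.14243; 0.02741.
Sum = 0.169837; FGT(1.5) = 0.169837 / 10 = 0.0170.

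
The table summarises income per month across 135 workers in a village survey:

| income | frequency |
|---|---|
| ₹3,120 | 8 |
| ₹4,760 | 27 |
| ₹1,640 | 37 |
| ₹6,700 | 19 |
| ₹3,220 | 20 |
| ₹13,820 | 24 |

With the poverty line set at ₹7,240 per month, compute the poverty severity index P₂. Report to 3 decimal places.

0.253

Below the line: 37×₹1,640, 8×₹3,120, 20×₹3,220, 27×₹4,760, 19×₹6,700 (q = 111 of N = 135).
Gap ratios (z−y)/z: (7240−1640)/7240 = 0.7735 (×37); (7240−3120)/7240 = 0.5691 (×8); (7240−3220)/7240 = 0.5552 (×20); (7240−4760)/7240 = 0.3425 (×27); (7240−6700)/7240 = 0.0746 (×19).
Squared: 0.5983 (×37); 0.3238 (×8); 0.3083 (×20); 0.1173 (×27); 0.0056 (×19).
Sum = 34.166471; P₂ = 34.166471 / 135 = 0.253.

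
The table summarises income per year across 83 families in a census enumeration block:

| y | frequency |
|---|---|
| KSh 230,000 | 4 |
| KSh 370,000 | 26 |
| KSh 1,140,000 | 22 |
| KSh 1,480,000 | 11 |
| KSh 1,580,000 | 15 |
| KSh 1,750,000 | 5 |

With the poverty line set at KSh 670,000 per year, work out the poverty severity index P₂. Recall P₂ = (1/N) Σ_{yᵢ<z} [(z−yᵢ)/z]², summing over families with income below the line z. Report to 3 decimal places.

0.084

Below z: 4×KSh 230,000, 26×KSh 370,000 (q = 30 of N = 83).
Normalized shortfalls: (670000−230000)/670000 = 0.6567 (×4); (670000−370000)/670000 = 0.4478 (×26).
Squared: 0.4313 (×4); 0.2005 (×26).
Sum = 6.937848; P₂ = 6.937848 / 83 = 0.084.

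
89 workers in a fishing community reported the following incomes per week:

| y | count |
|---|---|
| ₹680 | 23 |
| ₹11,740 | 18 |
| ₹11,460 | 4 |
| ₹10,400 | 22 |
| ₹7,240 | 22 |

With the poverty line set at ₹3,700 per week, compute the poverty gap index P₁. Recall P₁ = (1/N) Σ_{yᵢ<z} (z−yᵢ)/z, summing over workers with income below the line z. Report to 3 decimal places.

Incomes under z: 23×₹680 (q = 23 of N = 89).
Relative gaps: (3700−680)/3700 = 0.8162 (×23).
Σ = 18.772973. Dividing by the full population N = 89 gives P₁ = 0.211.

0.211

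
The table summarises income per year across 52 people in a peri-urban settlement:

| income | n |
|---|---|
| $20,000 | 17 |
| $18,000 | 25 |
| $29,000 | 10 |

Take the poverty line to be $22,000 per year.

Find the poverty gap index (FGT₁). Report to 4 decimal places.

0.1171

Below z: 25×$18,000, 17×$20,000 (q = 42 of N = 52).
Normalized shortfalls: (22000−18000)/22000 = 0.1818 (×25); (22000−20000)/22000 = 0.0909 (×17).
Sum of shortfalls = 6.090909; P₁ averages over all N: 6.090909 / 52 = 0.1171.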